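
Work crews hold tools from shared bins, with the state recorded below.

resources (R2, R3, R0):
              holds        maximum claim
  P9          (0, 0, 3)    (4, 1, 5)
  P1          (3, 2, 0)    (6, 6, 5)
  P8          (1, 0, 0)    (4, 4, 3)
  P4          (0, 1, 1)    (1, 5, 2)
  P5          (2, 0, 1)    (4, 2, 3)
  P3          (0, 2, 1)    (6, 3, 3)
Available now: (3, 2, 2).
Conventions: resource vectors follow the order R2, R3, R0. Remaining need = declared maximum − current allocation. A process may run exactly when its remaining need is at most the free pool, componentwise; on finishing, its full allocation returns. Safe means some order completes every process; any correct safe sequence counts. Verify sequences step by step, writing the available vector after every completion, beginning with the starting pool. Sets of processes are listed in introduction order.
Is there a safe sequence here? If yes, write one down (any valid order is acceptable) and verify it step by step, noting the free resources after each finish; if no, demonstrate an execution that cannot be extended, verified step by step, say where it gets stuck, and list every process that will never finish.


The state is UNSAFE.
Key observation: after P5, P9 the pool peaks at (5, 2, 6), and each blocked process is short somewhere: P1 on R3; P8 on R3; P4 on R3; P3 on R2.
Going as far as possible: P5, P9; after that, nothing fits. Step-by-step check:
  pool = (3, 2, 2)
  P5 needs (2, 2, 2) <= (3, 2, 2) -> finishes; pool += (2, 0, 1) = (5, 2, 3)
  P9 needs (4, 1, 2) <= (5, 2, 3) -> finishes; pool += (0, 0, 3) = (5, 2, 6)
  blocked: P1 wants (3, 4, 5), pool (5, 2, 6) — not enough R3
  blocked: P8 wants (3, 4, 3), pool (5, 2, 6) — not enough R3
  blocked: P4 wants (1, 4, 1), pool (5, 2, 6) — not enough R3
  blocked: P3 wants (6, 1, 2), pool (5, 2, 6) — not enough R2
Permanently blocked: P1, P8, P4 and P3.


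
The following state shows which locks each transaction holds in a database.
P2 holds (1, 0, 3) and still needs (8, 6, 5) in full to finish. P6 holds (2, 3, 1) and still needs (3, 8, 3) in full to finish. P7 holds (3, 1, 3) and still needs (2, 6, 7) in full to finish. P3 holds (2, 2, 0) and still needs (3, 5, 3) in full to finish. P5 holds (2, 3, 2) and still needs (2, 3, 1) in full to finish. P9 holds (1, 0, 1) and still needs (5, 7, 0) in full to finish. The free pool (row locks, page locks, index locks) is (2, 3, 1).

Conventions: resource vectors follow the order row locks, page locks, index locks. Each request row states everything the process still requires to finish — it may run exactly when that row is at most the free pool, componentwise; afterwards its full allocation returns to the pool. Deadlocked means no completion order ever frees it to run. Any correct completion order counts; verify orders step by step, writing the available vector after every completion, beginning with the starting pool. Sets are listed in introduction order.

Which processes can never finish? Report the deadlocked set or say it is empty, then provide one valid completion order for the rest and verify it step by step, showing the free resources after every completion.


No process is deadlocked.
Key observation: starting with P5, each completion frees enough for the next — no one is permanently blocked.
One completion order for the rest: P5, P3, P9, P6, P2, P7. Step-by-step check:
  pool = (2, 3, 1)
  run P5 (needs (2, 3, 1), free (2, 3, 1)); after release of (2, 3, 2) the pool is (4, 6, 3)
  run P3 (needs (3, 5, 3), free (4, 6, 3)); after release of (2, 2, 0) the pool is (6, 8, 3)
  run P9 (needs (5, 7, 0), free (6, 8, 3)); after release of (1, 0, 1) the pool is (7, 8, 4)
  run P6 (needs (3, 8, 3), free (7, 8, 4)); after release of (2, 3, 1) the pool is (9, 11, 5)
  run P2 (needs (8, 6, 5), free (9, 11, 5)); after release of (1, 0, 3) the pool is (10, 11, 8)
  run P7 (needs (2, 6, 7), free (10, 11, 8)); after release of (3, 1, 3) the pool is (13, 12, 11)


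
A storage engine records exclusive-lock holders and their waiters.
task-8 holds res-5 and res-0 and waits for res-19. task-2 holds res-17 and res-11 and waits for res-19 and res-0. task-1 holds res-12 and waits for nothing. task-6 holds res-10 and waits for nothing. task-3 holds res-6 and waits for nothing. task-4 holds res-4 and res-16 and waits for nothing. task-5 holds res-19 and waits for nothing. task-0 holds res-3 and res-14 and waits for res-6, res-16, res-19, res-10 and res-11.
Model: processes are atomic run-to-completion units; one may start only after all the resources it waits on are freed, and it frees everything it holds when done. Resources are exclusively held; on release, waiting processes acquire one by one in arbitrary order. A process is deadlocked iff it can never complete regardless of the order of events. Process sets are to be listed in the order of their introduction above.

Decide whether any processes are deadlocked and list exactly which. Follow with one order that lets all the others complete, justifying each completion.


Nothing here is deadlocked.
Key observation: no waiting chain loops back on itself — every chain ends at a process that waits on nothing, so everyone eventually runs.
The rest can finish in the order task-5, task-8, task-6, task-4, task-1, task-2, task-3, task-0.
Step-by-step check:
  task-5: no waits; runs immediately, freeing res-19
  task-8 waits on res-19 — all released -> runs and releases res-5 and res-0
  task-6: no waits; runs immediately, freeing res-10
  task-4: no waits; runs immediately, freeing res-4 and res-16
  task-1: no waits; runs immediately, freeing res-12
  task-2 waits on res-19 and res-0 — all released -> runs and releases res-17 and res-11
  task-3: no waits; runs immediately, freeing res-6
  task-0 waits on res-6, res-16, res-19, res-10 and res-11 — all released -> runs and releases res-3 and res-14


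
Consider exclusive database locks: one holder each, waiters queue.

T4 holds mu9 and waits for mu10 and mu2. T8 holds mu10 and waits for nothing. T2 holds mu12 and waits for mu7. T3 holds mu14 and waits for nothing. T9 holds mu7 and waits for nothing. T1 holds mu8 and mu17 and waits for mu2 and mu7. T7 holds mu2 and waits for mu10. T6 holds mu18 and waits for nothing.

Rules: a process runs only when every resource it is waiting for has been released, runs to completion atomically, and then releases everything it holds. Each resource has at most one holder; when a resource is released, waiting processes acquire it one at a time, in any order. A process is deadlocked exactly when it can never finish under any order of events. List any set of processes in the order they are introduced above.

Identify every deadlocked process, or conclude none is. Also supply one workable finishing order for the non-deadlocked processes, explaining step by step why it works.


No process is deadlocked.
Key observation: the wait graph is acyclic; completion cascades from the unblocked processes through everyone else.
A valid finishing order for the others: T9, T8, T6, T7, T3, T2, T4, T1.
Step-by-step check:
  T9 waits on nothing -> runs at once and releases mu7
  T8 waits on nothing -> runs at once and releases mu10
  T6 waits on nothing -> runs at once and releases mu18
  run T7 (all its waits — mu10 — are resolved); releases mu2
  T3 waits on nothing -> runs at once and releases mu14
  run T2 (all its waits — mu7 — are resolved); releases mu12
  run T4 (all its waits — mu10 and mu2 — are resolved); releases mu9
  run T1 (all its waits — mu2 and mu7 — are resolved); releases mu8 and mu17


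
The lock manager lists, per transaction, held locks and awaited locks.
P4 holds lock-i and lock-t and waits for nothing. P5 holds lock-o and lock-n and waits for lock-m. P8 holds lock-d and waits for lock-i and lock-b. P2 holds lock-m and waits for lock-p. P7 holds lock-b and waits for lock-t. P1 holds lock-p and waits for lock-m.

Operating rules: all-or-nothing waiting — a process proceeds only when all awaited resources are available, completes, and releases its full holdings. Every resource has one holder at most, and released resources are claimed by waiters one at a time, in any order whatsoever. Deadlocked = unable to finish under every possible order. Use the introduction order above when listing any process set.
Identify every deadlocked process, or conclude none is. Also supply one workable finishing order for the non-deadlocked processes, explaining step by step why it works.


Deadlocked: P5, P2 and P1.
Key observation: along P2 -> P1 -> P2, each member waits on what the next one holds — a deadlock; P5 waits into the deadlock from upstream.
A valid finishing order for the others: P4, P7, P8.
Check, step by step:
  P4: no waits; runs immediately, freeing lock-i and lock-t
  P7 waits on lock-t — all released -> runs and releases lock-b
  P8 waits on lock-i and lock-b — all released -> runs and releases lock-d


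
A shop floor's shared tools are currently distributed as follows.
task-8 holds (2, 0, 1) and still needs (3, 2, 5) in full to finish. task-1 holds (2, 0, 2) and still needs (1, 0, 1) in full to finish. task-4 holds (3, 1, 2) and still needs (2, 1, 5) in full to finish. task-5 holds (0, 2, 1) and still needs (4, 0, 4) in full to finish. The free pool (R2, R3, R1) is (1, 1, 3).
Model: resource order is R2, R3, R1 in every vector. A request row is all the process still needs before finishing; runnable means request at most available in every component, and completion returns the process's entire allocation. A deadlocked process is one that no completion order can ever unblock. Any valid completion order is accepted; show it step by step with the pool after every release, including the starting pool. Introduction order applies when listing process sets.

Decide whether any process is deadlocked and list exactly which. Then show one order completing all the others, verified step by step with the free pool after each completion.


Nothing here is deadlocked.
Key observation: there is always a runnable process — task-1 first — so the state unwinds completely.
The rest can finish in the order task-1, task-4, task-8, task-5. Verifying each step:
  pool = (1, 1, 3)
  run task-1 (needs (1, 0, 1), free (1, 1, 3)); after release of (2, 0, 2) the pool is (3, 1, 5)
  run task-4 (needs (2, 1, 5), free (3, 1, 5)); after release of (3, 1, 2) the pool is (6, 2, 7)
  run task-8 (needs (3, 2, 5), free (6, 2, 7)); after release of (2, 0, 1) the pool is (8, 2, 8)
  run task-5 (needs (4, 0, 4), free (8, 2, 8)); after release of (0, 2, 1) the pool is (8, 4, 9)


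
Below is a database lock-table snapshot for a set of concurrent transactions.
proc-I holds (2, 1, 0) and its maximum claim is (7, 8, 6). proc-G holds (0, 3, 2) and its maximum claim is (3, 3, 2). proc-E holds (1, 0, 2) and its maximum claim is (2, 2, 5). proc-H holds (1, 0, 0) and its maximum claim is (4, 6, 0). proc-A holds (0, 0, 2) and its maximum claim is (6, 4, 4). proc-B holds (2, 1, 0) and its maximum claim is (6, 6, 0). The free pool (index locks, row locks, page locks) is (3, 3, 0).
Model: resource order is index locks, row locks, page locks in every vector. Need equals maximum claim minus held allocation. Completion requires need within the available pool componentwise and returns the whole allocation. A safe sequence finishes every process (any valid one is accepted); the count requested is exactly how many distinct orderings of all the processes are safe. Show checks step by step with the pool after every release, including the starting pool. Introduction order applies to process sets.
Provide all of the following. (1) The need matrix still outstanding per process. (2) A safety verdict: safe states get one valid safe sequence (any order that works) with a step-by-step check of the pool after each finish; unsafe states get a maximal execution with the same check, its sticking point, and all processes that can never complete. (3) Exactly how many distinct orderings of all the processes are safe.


(1) Remaining need (order index locks, row locks, page locks):
  proc-I: (5, 7, 6)
  proc-G: (3, 0, 0)
  proc-E: (1, 2, 3)
  proc-H: (3, 6, 0)
  proc-A: (6, 4, 2)
  proc-B: (4, 5, 0)
(2) SAFE. One safe sequence: proc-G, proc-H, proc-B, proc-A, proc-E, proc-I.
Key observation: at proc-G the run first touches a limit — (3, 0, 0) against (3, 3, 0), exact on a resource it actually requests.
Check, step by step:
  pool = (3, 3, 0)
  run proc-G (needs (3, 0, 0), free (3, 3, 0)); after release of (0, 3, 2) the pool is (3, 6, 2)
  run proc-H (needs (3, 6, 0), free (3, 6, 2)); after release of (1, 0, 0) the pool is (4, 6, 2)
  run proc-B (needs (4, 5, 0), free (4, 6, 2)); after release of (2, 1, 0) the pool is (6, 7, 2)
  run proc-A (needs (6, 4, 2), free (6, 7, 2)); after release of (0, 0, 2) the pool is (6, 7, 4)
  run proc-E (needs (1, 2, 3), free (6, 7, 4)); after release of (1, 0, 2) the pool is (7, 7, 6)
  run proc-I (needs (5, 7, 6), free (7, 7, 6)); after release of (2, 1, 0) the pool is (9, 8, 6)
(3) The exact count: 1 of the possible complete orderings is a safe sequence.


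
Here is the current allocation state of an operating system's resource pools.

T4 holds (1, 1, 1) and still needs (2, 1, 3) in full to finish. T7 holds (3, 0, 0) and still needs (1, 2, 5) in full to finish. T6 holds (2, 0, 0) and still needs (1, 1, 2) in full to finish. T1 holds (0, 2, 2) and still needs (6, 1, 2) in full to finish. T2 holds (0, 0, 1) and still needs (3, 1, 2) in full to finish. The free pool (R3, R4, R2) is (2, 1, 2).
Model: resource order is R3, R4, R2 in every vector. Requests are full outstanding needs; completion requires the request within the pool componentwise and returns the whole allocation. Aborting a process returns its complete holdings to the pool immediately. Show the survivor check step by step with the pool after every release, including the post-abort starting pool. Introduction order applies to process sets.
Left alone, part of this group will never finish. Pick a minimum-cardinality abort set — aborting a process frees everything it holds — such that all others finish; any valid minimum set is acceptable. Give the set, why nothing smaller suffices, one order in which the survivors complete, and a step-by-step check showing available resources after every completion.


Abort T7.
Key observation: T1 could never have finished before the abort; with (3, 0, 0) returned by T7, it fits at step 4.
Minimality: the empty abort set fails — the state is deadlocked as it stands.
The survivors complete as T2, T6, T4, T1. Walking it through (starting from the post-abort pool):
  pool = (5, 1, 2)
  T2 needs (3, 1, 2) <= (5, 1, 2) -> finishes; pool += (0, 0, 1) = (5, 1, 3)
  T6 needs (1, 1, 2) <= (5, 1, 3) -> finishes; pool += (2, 0, 0) = (7, 1, 3)
  T4 needs (2, 1, 3) <= (7, 1, 3) -> finishes; pool += (1, 1, 1) = (8, 2, 4)
  T1 needs (6, 1, 2) <= (8, 2, 4) -> finishes; pool += (0, 2, 2) = (8, 4, 6)


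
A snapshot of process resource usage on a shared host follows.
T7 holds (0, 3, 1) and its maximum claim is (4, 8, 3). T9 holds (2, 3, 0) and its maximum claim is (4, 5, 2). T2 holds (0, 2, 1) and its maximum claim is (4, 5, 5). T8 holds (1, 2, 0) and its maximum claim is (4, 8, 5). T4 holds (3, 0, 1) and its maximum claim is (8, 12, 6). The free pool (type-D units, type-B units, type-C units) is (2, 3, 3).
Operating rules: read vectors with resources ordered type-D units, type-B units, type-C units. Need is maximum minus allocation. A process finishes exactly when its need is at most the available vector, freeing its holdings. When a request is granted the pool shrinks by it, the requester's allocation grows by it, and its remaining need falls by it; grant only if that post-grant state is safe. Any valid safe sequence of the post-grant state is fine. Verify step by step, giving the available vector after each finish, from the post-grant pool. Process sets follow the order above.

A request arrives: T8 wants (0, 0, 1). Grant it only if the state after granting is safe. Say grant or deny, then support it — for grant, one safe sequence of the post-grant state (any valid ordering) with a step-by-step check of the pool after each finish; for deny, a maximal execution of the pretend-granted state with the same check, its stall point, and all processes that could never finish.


DENY — the pretend-granted state is unsafe.
Key observation: the pool after T9, T7 is (4, 9, 3); every surviving request exceeds it in type-C units, so progress ends there.
Pretend the grant happened; the run T9, T7 goes as far as possible. Verifying each step:
  pool = (2, 3, 2)
  T9 needs (2, 2, 2) <= (2, 3, 2) -> finishes; pool += (2, 3, 0) = (4, 6, 2)
  T7 needs (4, 5, 2) <= (4, 6, 2) -> finishes; pool += (0, 3, 1) = (4, 9, 3)
  T2 still needs (4, 3, 4) but only (4, 9, 3) is free — short on type-C units
  T8 still needs (3, 6, 4) but only (4, 9, 3) is free — short on type-C units
  T4 still needs (5, 12, 5) but only (4, 9, 3) is free — short on type-D units, type-B units and type-C units
Post-grant, the permanently blocked set is T2, T8 and T4.


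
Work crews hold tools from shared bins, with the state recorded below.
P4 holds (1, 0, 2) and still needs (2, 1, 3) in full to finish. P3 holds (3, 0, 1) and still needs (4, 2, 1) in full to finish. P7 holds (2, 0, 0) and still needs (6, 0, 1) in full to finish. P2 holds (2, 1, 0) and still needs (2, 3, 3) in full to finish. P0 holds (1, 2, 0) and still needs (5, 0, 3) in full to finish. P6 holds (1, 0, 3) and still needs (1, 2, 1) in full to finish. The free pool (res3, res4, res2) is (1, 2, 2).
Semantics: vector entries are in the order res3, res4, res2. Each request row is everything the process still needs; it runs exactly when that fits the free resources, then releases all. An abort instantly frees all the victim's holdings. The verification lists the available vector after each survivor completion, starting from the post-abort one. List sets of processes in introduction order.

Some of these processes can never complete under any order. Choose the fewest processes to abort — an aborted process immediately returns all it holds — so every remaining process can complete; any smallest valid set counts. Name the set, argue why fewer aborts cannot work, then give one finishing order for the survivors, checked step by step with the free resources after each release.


The answer: abort P3.
Key observation: no ordering could ever have run P0 before the abort of P3; with (3, 0, 1) back in the pool it fits at step 3.
Minimality: the empty abort set fails — the state is deadlocked as it stands.
The survivors complete as P6, P4, P0, P2, P7. Check, step by step (starting from the post-abort pool):
  pool = (4, 2, 3)
  run P6 (needs (1, 2, 1), free (4, 2, 3)); after release of (1, 0, 3) the pool is (5, 2, 6)
  run P4 (needs (2, 1, 3), free (5, 2, 6)); after release of (1, 0, 2) the pool is (6, 2, 8)
  run P0 (needs (5, 0, 3), free (6, 2, 8)); after release of (1, 2, 0) the pool is (7, 4, 8)
  run P2 (needs (2, 3, 3), free (7, 4, 8)); after release of (2, 1, 0) the pool is (9, 5, 8)
  run P7 (needs (6, 0, 1), free (9, 5, 8)); after release of (2, 0, 0) the pool is (11, 5, 8)


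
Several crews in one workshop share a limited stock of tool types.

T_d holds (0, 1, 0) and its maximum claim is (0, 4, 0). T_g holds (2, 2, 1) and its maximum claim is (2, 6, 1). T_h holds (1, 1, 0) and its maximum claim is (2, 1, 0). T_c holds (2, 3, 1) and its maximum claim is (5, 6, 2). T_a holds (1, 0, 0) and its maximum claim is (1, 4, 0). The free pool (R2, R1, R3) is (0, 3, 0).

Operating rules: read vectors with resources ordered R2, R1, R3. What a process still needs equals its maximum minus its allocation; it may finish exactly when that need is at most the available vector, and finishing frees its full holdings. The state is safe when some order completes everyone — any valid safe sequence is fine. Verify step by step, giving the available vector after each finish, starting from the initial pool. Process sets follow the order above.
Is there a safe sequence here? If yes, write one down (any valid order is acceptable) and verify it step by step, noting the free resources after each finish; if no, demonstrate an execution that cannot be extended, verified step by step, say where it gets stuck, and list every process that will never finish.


SAFE — a valid safe sequence is T_d, T_g, T_h, T_a, T_c.
Key observation: T_d marks the first exact bind of the order: its need (0, 3, 0) fits the free (0, 3, 0) with zero slack on a requested resource.
Verifying each step:
  pool = (0, 3, 0)
  T_d: need (0, 3, 0) fits (0, 3, 0); releases (0, 1, 0), pool now (0, 4, 0)
  T_g: need (0, 4, 0) fits (0, 4, 0); releases (2, 2, 1), pool now (2, 6, 1)
  T_h: need (1, 0, 0) fits (2, 6, 1); releases (1, 1, 0), pool now (3, 7, 1)
  T_a: need (0, 4, 0) fits (3, 7, 1); releases (1, 0, 0), pool now (4, 7, 1)
  T_c: need (3, 3, 1) fits (4, 7, 1); releases (2, 3, 1), pool now (6, 10, 2)


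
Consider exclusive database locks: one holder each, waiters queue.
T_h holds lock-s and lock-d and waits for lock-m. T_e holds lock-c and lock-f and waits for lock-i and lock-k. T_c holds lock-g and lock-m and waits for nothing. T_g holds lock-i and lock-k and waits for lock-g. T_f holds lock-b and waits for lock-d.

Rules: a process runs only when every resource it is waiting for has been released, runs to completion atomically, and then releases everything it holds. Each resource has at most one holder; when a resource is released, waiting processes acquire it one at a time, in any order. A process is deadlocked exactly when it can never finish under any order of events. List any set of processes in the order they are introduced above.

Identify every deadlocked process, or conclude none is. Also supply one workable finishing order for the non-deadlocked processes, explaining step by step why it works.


No process is deadlocked.
Key observation: all waits point, directly or indirectly, at processes that can finish, so nothing is permanently blocked.
One completion order for the rest: T_c, T_h, T_f, T_g, T_e.
Check, step by step:
  T_c waits on nothing -> runs at once and releases lock-g and lock-m
  T_h waits on lock-m — all released -> runs and releases lock-s and lock-d
  T_f waits on lock-d — all released -> runs and releases lock-b
  T_g waits on lock-g — all released -> runs and releases lock-i and lock-k
  T_e waits on lock-i and lock-k — all released -> runs and releases lock-c and lock-f


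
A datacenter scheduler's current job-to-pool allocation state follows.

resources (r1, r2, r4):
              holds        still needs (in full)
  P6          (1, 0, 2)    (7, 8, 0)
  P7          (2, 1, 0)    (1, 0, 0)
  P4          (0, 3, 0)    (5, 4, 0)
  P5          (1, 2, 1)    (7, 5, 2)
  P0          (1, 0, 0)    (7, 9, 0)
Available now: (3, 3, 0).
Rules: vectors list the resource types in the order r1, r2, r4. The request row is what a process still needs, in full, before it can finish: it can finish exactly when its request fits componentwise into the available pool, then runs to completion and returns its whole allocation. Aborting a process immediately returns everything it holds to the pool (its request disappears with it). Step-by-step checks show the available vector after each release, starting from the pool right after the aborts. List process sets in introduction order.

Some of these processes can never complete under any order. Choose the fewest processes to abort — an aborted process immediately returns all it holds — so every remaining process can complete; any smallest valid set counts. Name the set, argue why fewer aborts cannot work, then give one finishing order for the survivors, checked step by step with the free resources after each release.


The answer: abort P5 and P0.
Key observation: P6 could never have finished before the abort; with (2, 2, 1) returned by P5 and P0, it fits at step 3.
Why nothing smaller works — every single abort fails: P6 alone leaves P5 blocked (short on r1); P7 alone leaves P6 blocked (short on r1 and r2); P4 alone leaves P6 blocked (short on r1 and r2); P5 alone leaves P6 blocked (short on r1); P0 alone leaves P6 blocked (short on r1 and r2).
Survivors finish in the order: P7, P4, P6. Verifying each step (pool after the aborts first):
  pool = (5, 5, 1)
  P7: need (1, 0, 0) fits (5, 5, 1); releases (2, 1, 0), pool now (7, 6, 1)
  P4: need (5, 4, 0) fits (7, 6, 1); releases (0, 3, 0), pool now (7, 9, 1)
  P6: need (7, 8, 0) fits (7, 9, 1); releases (1, 0, 2), pool now (8, 9, 3)


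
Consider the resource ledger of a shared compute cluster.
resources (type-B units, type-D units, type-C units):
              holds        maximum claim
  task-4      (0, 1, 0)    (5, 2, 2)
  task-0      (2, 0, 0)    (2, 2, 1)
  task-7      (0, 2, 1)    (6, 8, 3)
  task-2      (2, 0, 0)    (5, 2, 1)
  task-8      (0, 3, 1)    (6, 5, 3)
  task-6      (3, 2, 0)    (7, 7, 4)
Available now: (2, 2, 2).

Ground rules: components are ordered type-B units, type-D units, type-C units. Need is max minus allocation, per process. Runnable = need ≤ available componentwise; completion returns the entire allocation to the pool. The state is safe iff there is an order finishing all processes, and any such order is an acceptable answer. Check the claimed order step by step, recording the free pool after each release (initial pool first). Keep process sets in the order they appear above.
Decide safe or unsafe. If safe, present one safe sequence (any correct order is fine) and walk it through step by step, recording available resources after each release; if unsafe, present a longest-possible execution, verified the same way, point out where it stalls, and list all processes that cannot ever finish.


SAFE. One safe sequence: task-0, task-2, task-4, task-8, task-7, task-6.
Key observation: the first exact fit in this order is task-0 — it needs (0, 2, 1) with (2, 2, 2) free, meeting a requested resource to the last unit.
Verifying each step:
  pool = (2, 2, 2)
  task-0 needs (0, 2, 1) <= (2, 2, 2) -> finishes; pool += (2, 0, 0) = (4, 2, 2)
  task-2 needs (3, 2, 1) <= (4, 2, 2) -> finishes; pool += (2, 0, 0) = (6, 2, 2)
  task-4 needs (5, 1, 2) <= (6, 2, 2) -> finishes; pool += (0, 1, 0) = (6, 3, 2)
  task-8 needs (6, 2, 2) <= (6, 3, 2) -> finishes; pool += (0, 3, 1) = (6, 6, 3)
  task-7 needs (6, 6, 2) <= (6, 6, 3) -> finishes; pool += (0, 2, 1) = (6, 8, 4)
  task-6 needs (4, 5, 4) <= (6, 8, 4) -> finishes; pool += (3, 2, 0) = (9, 10, 4)


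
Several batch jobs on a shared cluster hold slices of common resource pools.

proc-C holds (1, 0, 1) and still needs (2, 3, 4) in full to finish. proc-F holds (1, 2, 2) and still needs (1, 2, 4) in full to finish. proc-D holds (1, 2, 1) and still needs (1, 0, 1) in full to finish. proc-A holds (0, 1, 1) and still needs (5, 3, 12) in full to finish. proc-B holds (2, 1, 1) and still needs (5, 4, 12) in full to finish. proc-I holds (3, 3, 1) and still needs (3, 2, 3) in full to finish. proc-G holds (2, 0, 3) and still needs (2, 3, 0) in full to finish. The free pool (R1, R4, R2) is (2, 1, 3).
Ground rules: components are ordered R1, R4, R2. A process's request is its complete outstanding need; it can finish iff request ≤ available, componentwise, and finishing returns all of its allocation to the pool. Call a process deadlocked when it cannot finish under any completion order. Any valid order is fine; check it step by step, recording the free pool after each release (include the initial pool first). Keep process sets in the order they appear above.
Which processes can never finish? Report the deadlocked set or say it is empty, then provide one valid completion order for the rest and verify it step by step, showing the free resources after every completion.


Deadlocked: proc-A and proc-B.
Key observation: even finishing proc-D, proc-F, proc-C, proc-I, proc-G leaves just (10, 8, 11) free — too little R2 for any of the remaining processes.
The rest can finish in the order proc-D, proc-F, proc-C, proc-I, proc-G. Walking it through:
  pool = (2, 1, 3)
  proc-D: need (1, 0, 1) fits (2, 1, 3); releases (1, 2, 1), pool now (3, 3, 4)
  proc-F: need (1, 2, 4) fits (3, 3, 4); releases (1, 2, 2), pool now (4, 5, 6)
  proc-C: need (2, 3, 4) fits (4, 5, 6); releases (1, 0, 1), pool now (5, 5, 7)
  proc-I: need (3, 2, 3) fits (5, 5, 7); releases (3, 3, 1), pool now (8, 8, 8)
  proc-G: need (2, 3, 0) fits (8, 8, 8); releases (2, 0, 3), pool now (10, 8, 11)
The stuck group stays short no matter what:
  proc-A cannot run: need (5, 3, 12) vs free (10, 8, 11) (insufficient R2)
  proc-B cannot run: need (5, 4, 12) vs free (10, 8, 11) (insufficient R2)


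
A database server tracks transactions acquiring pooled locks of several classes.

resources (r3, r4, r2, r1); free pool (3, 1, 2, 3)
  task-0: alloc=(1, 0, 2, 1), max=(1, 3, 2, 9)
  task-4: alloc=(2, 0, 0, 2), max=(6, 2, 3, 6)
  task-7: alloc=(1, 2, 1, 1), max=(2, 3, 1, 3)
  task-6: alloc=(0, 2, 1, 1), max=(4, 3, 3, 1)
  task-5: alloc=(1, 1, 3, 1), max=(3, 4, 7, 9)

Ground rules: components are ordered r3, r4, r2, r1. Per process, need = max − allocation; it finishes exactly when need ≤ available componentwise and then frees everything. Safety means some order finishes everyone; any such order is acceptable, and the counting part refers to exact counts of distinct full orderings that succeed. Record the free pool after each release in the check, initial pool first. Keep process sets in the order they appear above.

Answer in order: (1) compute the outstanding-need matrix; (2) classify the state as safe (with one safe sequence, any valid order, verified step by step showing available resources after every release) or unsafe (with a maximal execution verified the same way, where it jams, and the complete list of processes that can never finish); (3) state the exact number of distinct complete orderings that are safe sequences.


(1) Outstanding need per process (order r3, r4, r2, r1):
  task-0: (0, 3, 0, 8)
  task-4: (4, 2, 3, 4)
  task-7: (1, 1, 0, 2)
  task-6: (4, 1, 2, 0)
  task-5: (2, 3, 4, 8)
(2) The state is UNSAFE.
Key observation: even finishing task-7, task-4, task-6 leaves just (6, 5, 4, 7) free — too little r1 for any of the remaining processes.
A maximal execution: task-7, task-4, task-6 — then nothing else fits. Step-by-step check:
  pool = (3, 1, 2, 3)
  run task-7 (needs (1, 1, 0, 2), free (3, 1, 2, 3)); after release of (1, 2, 1, 1) the pool is (4, 3, 3, 4)
  run task-4 (needs (4, 2, 3, 4), free (4, 3, 3, 4)); after release of (2, 0, 0, 2) the pool is (6, 3, 3, 6)
  run task-6 (needs (4, 1, 2, 0), free (6, 3, 3, 6)); after release of (0, 2, 1, 1) the pool is (6, 5, 4, 7)
  task-0 still needs (0, 3, 0, 8) but only (6, 5, 4, 7) is free — short on r1
  task-5 still needs (2, 3, 4, 8) but only (6, 5, 4, 7) is free — short on r1
Never able to finish: task-0 and task-5.
(3) Exactly 0 of the possible complete orderings are safe sequences.


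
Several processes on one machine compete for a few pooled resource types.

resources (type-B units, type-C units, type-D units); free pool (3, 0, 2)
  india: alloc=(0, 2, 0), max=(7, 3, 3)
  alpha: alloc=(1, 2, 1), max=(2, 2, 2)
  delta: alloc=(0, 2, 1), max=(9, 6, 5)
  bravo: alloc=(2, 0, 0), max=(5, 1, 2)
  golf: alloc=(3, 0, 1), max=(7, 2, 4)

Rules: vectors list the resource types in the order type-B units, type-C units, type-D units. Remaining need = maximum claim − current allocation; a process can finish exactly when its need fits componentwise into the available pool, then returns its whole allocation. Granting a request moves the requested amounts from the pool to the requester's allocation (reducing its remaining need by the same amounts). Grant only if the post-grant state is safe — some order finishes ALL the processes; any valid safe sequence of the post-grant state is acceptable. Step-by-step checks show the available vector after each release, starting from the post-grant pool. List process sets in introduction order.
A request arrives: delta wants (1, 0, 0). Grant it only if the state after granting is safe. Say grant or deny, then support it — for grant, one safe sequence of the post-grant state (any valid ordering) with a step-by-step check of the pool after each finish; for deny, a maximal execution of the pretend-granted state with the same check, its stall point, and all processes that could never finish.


GRANT — the state after the grant stays safe, e.g. via alpha, bravo, golf, india, delta.
Key observation: (2, 0, 2) free after granting still covers alpha first, and each release covers the next.
Verifying the post-grant state step by step:
  pool = (2, 0, 2)
  alpha: need (1, 0, 1) fits (2, 0, 2); releases (1, 2, 1), pool now (3, 2, 3)
  bravo: need (3, 1, 2) fits (3, 2, 3); releases (2, 0, 0), pool now (5, 2, 3)
  golf: need (4, 2, 3) fits (5, 2, 3); releases (3, 0, 1), pool now (8, 2, 4)
  india: need (7, 1, 3) fits (8, 2, 4); releases (0, 2, 0), pool now (8, 4, 4)
  delta: need (8, 4, 4) fits (8, 4, 4); releases (1, 2, 1), pool now (9, 6, 5)


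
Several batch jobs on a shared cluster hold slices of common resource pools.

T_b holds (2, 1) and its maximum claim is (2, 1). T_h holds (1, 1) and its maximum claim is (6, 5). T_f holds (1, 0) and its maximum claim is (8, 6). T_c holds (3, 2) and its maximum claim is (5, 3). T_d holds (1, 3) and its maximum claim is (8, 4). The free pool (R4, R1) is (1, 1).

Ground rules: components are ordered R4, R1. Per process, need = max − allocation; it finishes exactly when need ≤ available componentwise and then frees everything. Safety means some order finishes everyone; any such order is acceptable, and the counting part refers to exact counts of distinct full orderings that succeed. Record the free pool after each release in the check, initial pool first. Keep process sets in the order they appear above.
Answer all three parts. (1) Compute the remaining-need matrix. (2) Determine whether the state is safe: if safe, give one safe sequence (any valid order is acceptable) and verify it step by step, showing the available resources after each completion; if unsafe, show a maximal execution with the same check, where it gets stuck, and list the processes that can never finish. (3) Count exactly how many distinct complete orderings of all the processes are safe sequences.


(1) Need matrix, components ordered R4, R1:
  T_b: (0, 0)
  T_h: (5, 4)
  T_f: (7, 6)
  T_c: (2, 1)
  T_d: (7, 1)
(2) SAFE, for example via the order T_b, T_c, T_h, T_d, T_f.
Key observation: the order's first zero-slack moment is T_h ((5, 4) needed, (6, 4) free — a requested resource with nothing to spare).
Check, step by step:
  pool = (1, 1)
  run T_b (needs (0, 0), free (1, 1)); after release of (2, 1) the pool is (3, 2)
  run T_c (needs (2, 1), free (3, 2)); after release of (3, 2) the pool is (6, 4)
  run T_h (needs (5, 4), free (6, 4)); after release of (1, 1) the pool is (7, 5)
  run T_d (needs (7, 1), free (7, 5)); after release of (1, 3) the pool is (8, 8)
  run T_f (needs (7, 6), free (8, 8)); after release of (1, 0) the pool is (9, 8)
(3) Precisely 1 of the possible complete orderings is a safe sequence.


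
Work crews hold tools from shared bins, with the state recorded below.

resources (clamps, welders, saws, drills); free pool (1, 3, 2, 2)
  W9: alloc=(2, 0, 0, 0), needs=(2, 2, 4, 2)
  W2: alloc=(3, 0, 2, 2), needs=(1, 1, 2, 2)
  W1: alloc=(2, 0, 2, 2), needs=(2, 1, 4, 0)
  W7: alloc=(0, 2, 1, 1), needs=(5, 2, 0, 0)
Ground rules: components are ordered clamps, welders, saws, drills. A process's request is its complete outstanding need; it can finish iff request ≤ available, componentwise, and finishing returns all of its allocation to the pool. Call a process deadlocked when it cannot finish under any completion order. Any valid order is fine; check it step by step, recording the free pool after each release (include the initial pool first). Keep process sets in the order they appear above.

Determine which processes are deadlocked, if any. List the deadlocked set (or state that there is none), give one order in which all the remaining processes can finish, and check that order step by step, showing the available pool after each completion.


Nothing here is deadlocked.
Key observation: the pool covers W2 at once, and every later process fits after earlier releases.
The rest can finish in the order W2, W1, W9, W7. Walking it through:
  pool = (1, 3, 2, 2)
  run W2 (needs (1, 1, 2, 2), free (1, 3, 2, 2)); after release of (3, 0, 2, 2) the pool is (4, 3, 4, 4)
  run W1 (needs (2, 1, 4, 0), free (4, 3, 4, 4)); after release of (2, 0, 2, 2) the pool is (6, 3, 6, 6)
  run W9 (needs (2, 2, 4, 2), free (6, 3, 6, 6)); after release of (2, 0, 0, 0) the pool is (8, 3, 6, 6)
  run W7 (needs (5, 2, 0, 0), free (8, 3, 6, 6)); after release of (0, 2, 1, 1) the pool is (8, 5, 7, 7)


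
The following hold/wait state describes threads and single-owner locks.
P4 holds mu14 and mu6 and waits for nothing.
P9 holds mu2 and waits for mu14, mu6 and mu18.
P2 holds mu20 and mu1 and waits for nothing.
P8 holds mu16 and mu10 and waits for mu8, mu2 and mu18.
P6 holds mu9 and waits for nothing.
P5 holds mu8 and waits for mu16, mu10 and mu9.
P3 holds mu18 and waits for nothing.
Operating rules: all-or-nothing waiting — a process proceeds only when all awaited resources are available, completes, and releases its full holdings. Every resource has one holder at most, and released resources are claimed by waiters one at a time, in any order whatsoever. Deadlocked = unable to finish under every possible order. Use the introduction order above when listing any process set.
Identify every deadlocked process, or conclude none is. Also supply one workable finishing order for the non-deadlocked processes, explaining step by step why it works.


Deadlocked: P8 and P5.
Key observation: nobody on the ring P8 -> P5 -> P8 can start until another member finishes, which never happens; no other process is dragged down with it.
A valid finishing order for the others: P3, P4, P2, P6, P9.
Verifying each step:
  P3 waits on nothing -> runs at once and releases mu18
  P4 waits on nothing -> runs at once and releases mu14 and mu6
  P2 waits on nothing -> runs at once and releases mu20 and mu1
  P6 waits on nothing -> runs at once and releases mu9
  P9 waits on mu14, mu6 and mu18 — all released -> runs and releases mu2


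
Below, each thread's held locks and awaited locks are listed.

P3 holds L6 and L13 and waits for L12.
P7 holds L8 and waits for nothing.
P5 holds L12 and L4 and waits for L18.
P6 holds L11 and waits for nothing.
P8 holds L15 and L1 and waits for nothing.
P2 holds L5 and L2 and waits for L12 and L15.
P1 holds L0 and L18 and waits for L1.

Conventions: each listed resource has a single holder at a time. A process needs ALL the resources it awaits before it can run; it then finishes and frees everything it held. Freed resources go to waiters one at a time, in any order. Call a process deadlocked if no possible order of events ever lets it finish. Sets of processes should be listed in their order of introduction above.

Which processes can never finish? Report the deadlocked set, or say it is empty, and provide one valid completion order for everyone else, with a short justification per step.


The deadlocked set is empty.
Key observation: although several processes wait, no cycle exists — each chain bottoms out at a free runner.
A valid finishing order for the others: P8, P6, P1, P7, P5, P3, P2.
Walking it through:
  run P8 (it waits on nothing); releases L15 and L1
  run P6 (it waits on nothing); releases L11
  P1 waits on L1 — all released -> runs and releases L0 and L18
  run P7 (it waits on nothing); releases L8
  P5 waits on L18 — all released -> runs and releases L12 and L4
  P3 waits on L12 — all released -> runs and releases L6 and L13
  P2 waits on L12 and L15 — all released -> runs and releases L5 and L2


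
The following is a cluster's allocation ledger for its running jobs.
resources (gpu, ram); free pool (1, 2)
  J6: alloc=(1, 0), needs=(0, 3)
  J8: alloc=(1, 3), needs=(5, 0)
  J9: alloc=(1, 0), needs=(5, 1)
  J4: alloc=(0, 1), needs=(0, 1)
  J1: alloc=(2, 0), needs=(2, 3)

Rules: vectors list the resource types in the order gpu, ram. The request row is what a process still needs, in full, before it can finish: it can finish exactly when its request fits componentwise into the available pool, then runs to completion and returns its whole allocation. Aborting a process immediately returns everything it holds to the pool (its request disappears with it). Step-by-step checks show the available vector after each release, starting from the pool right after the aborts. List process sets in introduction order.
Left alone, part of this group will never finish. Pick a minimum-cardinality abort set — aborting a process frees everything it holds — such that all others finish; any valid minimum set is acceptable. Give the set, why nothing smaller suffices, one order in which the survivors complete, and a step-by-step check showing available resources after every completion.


Abort J8.
Key observation: before aborting J8, J9 was permanently blocked — no order could ever run it; afterwards it completes at step 4.
Minimality: the empty abort set fails — the state is deadlocked as it stands.
The survivors complete as J6, J4, J1, J9. Walking it through (starting from the post-abort pool):
  pool = (2, 5)
  run J6 (needs (0, 3), free (2, 5)); after release of (1, 0) the pool is (3, 5)
  run J4 (needs (0, 1), free (3, 5)); after release of (0, 1) the pool is (3, 6)
  run J1 (needs (2, 3), free (3, 6)); after release of (2, 0) the pool is (5, 6)
  run J9 (needs (5, 1), free (5, 6)); after release of (1, 0) the pool is (6, 6)
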